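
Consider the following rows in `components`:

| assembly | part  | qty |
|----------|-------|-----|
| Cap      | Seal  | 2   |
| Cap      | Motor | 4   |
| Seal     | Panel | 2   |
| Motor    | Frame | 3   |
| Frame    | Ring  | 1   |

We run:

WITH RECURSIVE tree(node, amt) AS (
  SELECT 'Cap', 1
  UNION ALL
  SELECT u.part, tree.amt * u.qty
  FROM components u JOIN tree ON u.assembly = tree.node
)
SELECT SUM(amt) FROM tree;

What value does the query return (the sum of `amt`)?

Base: (Cap, amt=1).
Iteration 1: components of {Cap} -> Motor = 1*4 = 4, Seal = 1*2 = 2.
Iteration 2: components of {Motor,Seal} -> Frame = 4*3 = 12, Panel = 2*2 = 4.
Iteration 3: components of {Frame,Panel} -> Ring = 12*1 = 12.
Iteration 4: no further components; recursion stops.
SUM(amt) = 1 + 2 + 4 + 4 + 12 + 12 = 35.

35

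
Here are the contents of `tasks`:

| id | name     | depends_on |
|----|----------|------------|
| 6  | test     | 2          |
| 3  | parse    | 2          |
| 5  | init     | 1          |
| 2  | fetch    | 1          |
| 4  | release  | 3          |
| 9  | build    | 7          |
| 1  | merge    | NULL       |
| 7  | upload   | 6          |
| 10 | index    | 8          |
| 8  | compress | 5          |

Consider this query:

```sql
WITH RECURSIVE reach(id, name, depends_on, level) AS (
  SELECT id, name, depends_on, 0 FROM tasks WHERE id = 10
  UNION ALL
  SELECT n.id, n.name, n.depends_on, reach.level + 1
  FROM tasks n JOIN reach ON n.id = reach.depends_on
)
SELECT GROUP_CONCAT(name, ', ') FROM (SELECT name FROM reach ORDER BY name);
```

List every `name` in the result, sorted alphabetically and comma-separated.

compress, index, init, merge

Base: id=10 (index), depends_on=8, level 0.
Iteration 1: join on id=8 -> compress (id 8, depends_on=5, level 1).
Iteration 2: join on id=5 -> init (id 5, depends_on=1, level 2).
Iteration 3: join on id=1 -> merge (id 1, depends_on=NULL, level 3).
Iteration 4: depends_on is NULL; no match; recursion stops.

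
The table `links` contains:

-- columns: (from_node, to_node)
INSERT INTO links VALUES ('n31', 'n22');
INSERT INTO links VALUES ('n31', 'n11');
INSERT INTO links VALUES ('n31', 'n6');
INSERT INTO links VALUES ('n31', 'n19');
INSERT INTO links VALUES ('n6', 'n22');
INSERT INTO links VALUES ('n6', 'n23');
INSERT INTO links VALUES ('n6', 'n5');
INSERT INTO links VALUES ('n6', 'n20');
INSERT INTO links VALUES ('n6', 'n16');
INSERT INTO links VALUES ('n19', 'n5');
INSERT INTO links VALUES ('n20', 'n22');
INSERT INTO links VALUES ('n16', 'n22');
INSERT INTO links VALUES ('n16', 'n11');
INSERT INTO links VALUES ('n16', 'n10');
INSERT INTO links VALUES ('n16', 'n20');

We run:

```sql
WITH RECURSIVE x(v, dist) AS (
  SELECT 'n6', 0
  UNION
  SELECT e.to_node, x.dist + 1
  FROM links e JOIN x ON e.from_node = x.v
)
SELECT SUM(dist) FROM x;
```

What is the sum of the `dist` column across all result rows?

16

Base: (n6, dist=0).
Iteration 1: edges from {n6} -> (n16, dist=1), (n20, dist=1), (n22, dist=1), (n23, dist=1), (n5, dist=1).
Iteration 2: edges from {n16,n20,n22,n23,n5} -> (n10, dist=2), (n11, dist=2), (n20, dist=2), (n22, dist=2). [UNION drops 1 duplicate row(s)]
Iteration 3: edges from {n10,n11,n20,n22} -> (n22, dist=3).
Iteration 4: no outgoing edges from {n22}; recursion stops.
SUM(dist) = 0 + 1 + 1 + 1 + 1 + 1 + 2 + 2 + 2 + 2 + 3 = 16.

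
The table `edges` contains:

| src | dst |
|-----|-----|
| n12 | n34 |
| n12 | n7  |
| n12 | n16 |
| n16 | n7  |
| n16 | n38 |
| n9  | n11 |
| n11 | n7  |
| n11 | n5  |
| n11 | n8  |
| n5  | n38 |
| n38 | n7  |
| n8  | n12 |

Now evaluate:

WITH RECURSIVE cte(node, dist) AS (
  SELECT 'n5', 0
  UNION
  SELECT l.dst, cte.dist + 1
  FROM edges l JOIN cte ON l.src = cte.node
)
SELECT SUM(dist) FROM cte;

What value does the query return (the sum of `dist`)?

Base: (n5, dist=0).
Iteration 1: edges from {n5} -> (n38, dist=1).
Iteration 2: edges from {n38} -> (n7, dist=2).
Iteration 3: no outgoing edges from {n7}; recursion stops.
SUM(dist) = 0 + 1 + 2 = 3.

3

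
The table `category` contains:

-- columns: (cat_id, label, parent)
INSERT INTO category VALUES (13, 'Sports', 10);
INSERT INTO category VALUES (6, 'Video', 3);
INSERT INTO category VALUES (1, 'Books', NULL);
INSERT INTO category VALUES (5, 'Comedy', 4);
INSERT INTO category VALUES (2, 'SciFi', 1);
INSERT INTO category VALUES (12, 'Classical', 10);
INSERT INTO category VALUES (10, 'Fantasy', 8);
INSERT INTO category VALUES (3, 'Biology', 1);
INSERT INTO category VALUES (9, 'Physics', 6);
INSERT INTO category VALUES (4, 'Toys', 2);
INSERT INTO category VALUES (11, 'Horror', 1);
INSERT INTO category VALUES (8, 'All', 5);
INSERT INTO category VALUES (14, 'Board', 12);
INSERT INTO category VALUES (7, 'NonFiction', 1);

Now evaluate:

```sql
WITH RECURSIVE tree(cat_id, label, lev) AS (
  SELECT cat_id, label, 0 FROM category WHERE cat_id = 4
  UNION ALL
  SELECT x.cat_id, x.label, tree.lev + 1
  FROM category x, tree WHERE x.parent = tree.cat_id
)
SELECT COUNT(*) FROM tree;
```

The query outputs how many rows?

7

Base: cat_id=4 (Toys) at lev 0.
Iteration 1: rows with parent in {4} -> Comedy (id 5, lev 1).
Iteration 2: rows with parent in {5} -> All (id 8, lev 2).
Iteration 3: rows with parent in {8} -> Fantasy (id 10, lev 3).
Iteration 4: rows with parent in {10} -> Classical (id 12, lev 4), Sports (id 13, lev 4).
Iteration 5: rows with parent in {12,13} -> Board (id 14, lev 5).
Iteration 6: no rows with parent in {14}; recursion stops.
Total rows emitted: 7.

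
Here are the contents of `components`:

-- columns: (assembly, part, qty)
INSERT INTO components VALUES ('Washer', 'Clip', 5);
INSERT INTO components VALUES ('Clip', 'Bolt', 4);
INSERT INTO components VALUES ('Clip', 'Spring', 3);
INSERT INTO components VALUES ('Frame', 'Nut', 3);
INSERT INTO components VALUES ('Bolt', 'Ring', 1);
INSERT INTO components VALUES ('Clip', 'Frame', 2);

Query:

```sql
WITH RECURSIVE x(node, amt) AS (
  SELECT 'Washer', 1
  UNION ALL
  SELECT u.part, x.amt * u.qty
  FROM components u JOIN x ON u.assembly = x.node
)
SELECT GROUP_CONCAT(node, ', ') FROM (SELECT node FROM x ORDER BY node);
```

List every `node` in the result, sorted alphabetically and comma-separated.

Base: (Washer, amt=1).
Iteration 1: components of {Washer} -> Clip = 1*5 = 5.
Iteration 2: components of {Clip} -> Bolt = 5*4 = 20, Frame = 5*2 = 10, Spring = 5*3 = 15.
Iteration 3: components of {Bolt,Frame,Spring} -> Nut = 10*3 = 30, Ring = 20*1 = 20.
Iteration 4: no further components; recursion stops.

Bolt, Clip, Frame, Nut, Ring, Spring, Washer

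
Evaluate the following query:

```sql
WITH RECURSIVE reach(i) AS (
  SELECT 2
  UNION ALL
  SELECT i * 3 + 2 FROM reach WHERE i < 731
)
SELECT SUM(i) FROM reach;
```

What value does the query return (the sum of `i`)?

3272

Base: i=2.
Iteration 1: 2 < 731 holds -> i = 2 * 3 + 2 = 8.
Iteration 2: 8 < 731 holds -> i = 8 * 3 + 2 = 26.
Iteration 3: 26 < 731 holds -> i = 26 * 3 + 2 = 80.
Iteration 4: 80 < 731 holds -> i = 80 * 3 + 2 = 242.
Iteration 5: 242 < 731 holds -> i = 242 * 3 + 2 = 728.
Iteration 6: 728 < 731 holds -> i = 728 * 3 + 2 = 2186.
Iteration 7: 2186 < 731 fails; recursion stops.
SUM(i) = 2 + 8 + 26 + 80 + 242 + 728 + 2186 = 3272.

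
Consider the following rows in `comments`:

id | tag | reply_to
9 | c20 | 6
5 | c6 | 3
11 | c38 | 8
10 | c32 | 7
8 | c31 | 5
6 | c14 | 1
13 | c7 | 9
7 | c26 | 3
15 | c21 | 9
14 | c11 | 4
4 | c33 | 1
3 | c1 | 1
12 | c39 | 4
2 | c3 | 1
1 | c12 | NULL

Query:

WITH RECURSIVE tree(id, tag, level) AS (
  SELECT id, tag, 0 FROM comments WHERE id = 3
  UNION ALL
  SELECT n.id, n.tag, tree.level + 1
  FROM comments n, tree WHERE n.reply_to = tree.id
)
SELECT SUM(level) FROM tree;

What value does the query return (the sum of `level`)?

9

Base: id=3 (c1) at level 0.
Iteration 1: rows with reply_to in {3} -> c6 (id 5, level 1), c26 (id 7, level 1).
Iteration 2: rows with reply_to in {5,7} -> c31 (id 8, level 2), c32 (id 10, level 2).
Iteration 3: rows with reply_to in {8,10} -> c38 (id 11, level 3).
Iteration 4: no rows with reply_to in {11}; recursion stops.
SUM(level) = 0 + 1 + 1 + 2 + 2 + 3 = 9.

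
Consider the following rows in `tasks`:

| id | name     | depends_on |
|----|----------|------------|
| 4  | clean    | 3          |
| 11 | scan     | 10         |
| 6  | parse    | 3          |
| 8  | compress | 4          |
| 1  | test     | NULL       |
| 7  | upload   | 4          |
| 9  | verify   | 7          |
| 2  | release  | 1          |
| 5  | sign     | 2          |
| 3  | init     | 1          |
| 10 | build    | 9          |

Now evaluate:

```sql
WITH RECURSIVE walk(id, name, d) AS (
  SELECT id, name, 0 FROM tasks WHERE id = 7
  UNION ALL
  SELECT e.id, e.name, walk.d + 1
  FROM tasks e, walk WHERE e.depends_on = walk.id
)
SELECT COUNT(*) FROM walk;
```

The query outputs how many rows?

4

Base: id=7 (upload) at d 0.
Iteration 1: rows with depends_on in {7} -> verify (id 9, d 1).
Iteration 2: rows with depends_on in {9} -> build (id 10, d 2).
Iteration 3: rows with depends_on in {10} -> scan (id 11, d 3).
Iteration 4: no rows with depends_on in {11}; recursion stops.
Total rows emitted: 4.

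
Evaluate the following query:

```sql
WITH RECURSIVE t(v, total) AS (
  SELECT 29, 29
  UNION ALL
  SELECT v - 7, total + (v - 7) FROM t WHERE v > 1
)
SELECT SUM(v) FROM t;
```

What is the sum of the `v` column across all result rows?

Base: v=29, total=29.
Iteration 1: 29 > 1 holds -> v = 29 - 7 = 22, total = 29 + 22 = 51.
Iteration 2: 22 > 1 holds -> v = 22 - 7 = 15, total = 51 + 15 = 66.
Iteration 3: 15 > 1 holds -> v = 15 - 7 = 8, total = 66 + 8 = 74.
Iteration 4: 8 > 1 holds -> v = 8 - 7 = 1, total = 74 + 1 = 75.
Iteration 5: 1 > 1 fails; recursion stops.
SUM(v) = 29 + 22 + 15 + 8 + 1 = 75.

75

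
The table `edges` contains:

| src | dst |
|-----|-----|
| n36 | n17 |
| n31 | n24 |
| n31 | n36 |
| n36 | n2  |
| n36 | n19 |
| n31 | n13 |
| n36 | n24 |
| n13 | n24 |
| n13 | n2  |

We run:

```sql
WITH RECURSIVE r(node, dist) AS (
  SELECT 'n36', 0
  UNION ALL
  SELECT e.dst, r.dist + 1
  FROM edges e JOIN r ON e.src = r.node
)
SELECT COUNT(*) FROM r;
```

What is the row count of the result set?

Base: (n36, dist=0).
Iteration 1: edges from {n36} -> (n17, dist=1), (n19, dist=1), (n2, dist=1), (n24, dist=1).
Iteration 2: no outgoing edges from {n17,n19,n2,n24}; recursion stops.
Total rows emitted: 5.

5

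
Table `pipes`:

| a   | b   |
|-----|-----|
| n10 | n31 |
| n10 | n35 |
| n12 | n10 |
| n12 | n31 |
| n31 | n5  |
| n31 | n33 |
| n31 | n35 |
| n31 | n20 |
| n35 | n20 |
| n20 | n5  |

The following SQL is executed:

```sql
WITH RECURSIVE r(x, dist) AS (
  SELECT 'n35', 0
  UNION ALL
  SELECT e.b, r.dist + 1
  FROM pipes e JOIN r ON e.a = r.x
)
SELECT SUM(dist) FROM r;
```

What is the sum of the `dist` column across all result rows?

Base: (n35, dist=0).
Iteration 1: edges from {n35} -> (n20, dist=1).
Iteration 2: edges from {n20} -> (n5, dist=2).
Iteration 3: no outgoing edges from {n5}; recursion stops.
SUM(dist) = 0 + 1 + 2 = 3.

3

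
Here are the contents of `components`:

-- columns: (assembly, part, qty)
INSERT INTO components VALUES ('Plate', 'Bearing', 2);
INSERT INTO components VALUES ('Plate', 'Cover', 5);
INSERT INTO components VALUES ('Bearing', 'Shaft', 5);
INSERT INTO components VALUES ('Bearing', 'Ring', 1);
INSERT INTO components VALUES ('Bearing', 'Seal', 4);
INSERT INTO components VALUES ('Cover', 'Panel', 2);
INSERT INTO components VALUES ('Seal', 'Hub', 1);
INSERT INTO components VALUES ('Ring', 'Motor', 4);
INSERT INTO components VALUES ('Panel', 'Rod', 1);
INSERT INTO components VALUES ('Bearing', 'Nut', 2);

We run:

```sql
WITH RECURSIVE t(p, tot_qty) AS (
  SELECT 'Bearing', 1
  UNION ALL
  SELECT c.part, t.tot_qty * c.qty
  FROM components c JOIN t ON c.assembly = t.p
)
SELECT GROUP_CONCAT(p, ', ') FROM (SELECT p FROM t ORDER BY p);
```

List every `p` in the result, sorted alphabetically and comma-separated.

Base: (Bearing, tot_qty=1).
Iteration 1: components of {Bearing} -> Nut = 1*2 = 2, Ring = 1*1 = 1, Seal = 1*4 = 4, Shaft = 1*5 = 5.
Iteration 2: components of {Nut,Ring,Seal,Shaft} -> Hub = 4*1 = 4, Motor = 1*4 = 4.
Iteration 3: no further components; recursion stops.

Bearing, Hub, Motor, Nut, Ring, Seal, Shaft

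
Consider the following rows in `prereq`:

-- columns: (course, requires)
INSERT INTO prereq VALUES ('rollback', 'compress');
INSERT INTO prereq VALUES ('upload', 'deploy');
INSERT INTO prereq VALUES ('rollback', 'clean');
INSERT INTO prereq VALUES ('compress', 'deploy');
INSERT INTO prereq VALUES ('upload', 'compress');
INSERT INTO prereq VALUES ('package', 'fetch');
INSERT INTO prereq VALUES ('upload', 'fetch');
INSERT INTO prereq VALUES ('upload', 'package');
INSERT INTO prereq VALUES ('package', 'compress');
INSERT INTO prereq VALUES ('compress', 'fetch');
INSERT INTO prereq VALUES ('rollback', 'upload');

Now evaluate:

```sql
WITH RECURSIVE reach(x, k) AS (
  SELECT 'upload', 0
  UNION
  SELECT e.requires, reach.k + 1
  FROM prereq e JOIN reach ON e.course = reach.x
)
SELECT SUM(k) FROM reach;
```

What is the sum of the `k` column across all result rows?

16

Base: (upload, k=0).
Iteration 1: edges from {upload} -> (compress, k=1), (deploy, k=1), (fetch, k=1), (package, k=1).
Iteration 2: edges from {compress,deploy,fetch,package} -> (compress, k=2), (deploy, k=2), (fetch, k=2). [UNION drops 1 duplicate row(s)]
Iteration 3: edges from {compress,deploy,fetch} -> (deploy, k=3), (fetch, k=3).
Iteration 4: no outgoing edges from {deploy,fetch}; recursion stops.
SUM(k) = 0 + 1 + 1 + 1 + 1 + 2 + 2 + 2 + 3 + 3 = 16.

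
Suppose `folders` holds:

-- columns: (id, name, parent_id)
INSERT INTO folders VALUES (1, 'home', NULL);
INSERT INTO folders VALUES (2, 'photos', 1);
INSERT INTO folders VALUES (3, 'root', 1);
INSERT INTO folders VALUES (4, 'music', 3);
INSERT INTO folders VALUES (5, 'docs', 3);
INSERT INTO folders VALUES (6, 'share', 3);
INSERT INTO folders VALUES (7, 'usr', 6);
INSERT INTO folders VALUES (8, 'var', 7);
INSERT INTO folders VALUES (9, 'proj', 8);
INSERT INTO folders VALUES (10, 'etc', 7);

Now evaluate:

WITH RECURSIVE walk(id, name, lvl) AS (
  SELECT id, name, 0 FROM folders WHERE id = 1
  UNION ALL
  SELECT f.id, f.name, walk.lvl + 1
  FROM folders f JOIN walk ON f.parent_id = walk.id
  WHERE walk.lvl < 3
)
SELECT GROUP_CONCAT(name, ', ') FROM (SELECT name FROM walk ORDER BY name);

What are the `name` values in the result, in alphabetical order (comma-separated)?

docs, home, music, photos, root, share, usr

Base: id=1 (home) at lvl 0.
Iteration 1: rows with parent_id in {1} -> photos (id 2, lvl 1), root (id 3, lvl 1).
Iteration 2: rows with parent_id in {2,3} -> music (id 4, lvl 2), docs (id 5, lvl 2), share (id 6, lvl 2).
Iteration 3: rows with parent_id in {4,5,6} -> usr (id 7, lvl 3).
Iteration 4: lvl < 3 fails for all current rows; recursion stops.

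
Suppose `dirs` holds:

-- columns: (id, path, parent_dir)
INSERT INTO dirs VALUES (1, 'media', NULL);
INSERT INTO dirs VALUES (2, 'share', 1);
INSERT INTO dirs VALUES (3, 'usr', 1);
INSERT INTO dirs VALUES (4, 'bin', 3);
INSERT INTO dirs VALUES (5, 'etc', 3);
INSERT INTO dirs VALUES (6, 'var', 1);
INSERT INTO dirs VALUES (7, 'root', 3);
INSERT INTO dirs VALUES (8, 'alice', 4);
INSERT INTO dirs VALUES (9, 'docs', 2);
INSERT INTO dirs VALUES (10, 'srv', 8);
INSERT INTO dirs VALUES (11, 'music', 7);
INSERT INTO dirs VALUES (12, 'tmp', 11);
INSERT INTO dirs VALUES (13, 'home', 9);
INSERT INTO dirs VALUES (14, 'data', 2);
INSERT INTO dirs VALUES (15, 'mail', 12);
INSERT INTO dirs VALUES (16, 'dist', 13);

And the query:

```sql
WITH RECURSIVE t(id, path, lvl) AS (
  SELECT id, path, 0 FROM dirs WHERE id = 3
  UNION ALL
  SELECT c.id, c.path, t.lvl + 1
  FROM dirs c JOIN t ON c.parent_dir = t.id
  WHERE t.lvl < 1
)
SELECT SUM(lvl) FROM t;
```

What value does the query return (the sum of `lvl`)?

3

Base: id=3 (usr) at lvl 0.
Iteration 1: rows with parent_dir in {3} -> bin (id 4, lvl 1), etc (id 5, lvl 1), root (id 7, lvl 1).
Iteration 2: lvl < 1 fails for all current rows; recursion stops.
SUM(lvl) = 0 + 1 + 1 + 1 = 3.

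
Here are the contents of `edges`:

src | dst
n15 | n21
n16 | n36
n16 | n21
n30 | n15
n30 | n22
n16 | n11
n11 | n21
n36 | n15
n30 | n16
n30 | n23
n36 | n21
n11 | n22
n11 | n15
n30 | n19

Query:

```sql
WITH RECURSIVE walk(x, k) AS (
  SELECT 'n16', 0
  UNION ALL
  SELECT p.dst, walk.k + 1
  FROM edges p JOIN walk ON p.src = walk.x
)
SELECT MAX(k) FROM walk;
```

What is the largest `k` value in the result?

3

Base: (n16, k=0).
Iteration 1: edges from {n16} -> (n11, k=1), (n21, k=1), (n36, k=1).
Iteration 2: edges from {n11,n21,n36} -> (n15, k=2) x2, (n21, k=2) x2, (n22, k=2). [UNION ALL keeps all 5 new rows, including repeats]
Iteration 3: edges from {n15,n21,n22} -> (n21, k=3) x2. [UNION ALL keeps all 2 new rows, including repeats]
Iteration 4: no outgoing edges from {n21}; recursion stops.
k values: 0, 1, 1, 1, 2, 2, 2, 2, 2, 3, 3; the maximum is 3.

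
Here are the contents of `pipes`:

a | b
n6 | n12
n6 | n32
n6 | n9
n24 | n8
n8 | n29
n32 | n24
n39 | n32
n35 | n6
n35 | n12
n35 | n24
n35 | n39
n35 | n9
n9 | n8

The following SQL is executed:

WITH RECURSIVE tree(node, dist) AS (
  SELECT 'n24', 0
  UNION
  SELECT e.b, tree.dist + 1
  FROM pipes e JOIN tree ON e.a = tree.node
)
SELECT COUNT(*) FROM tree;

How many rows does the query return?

Base: (n24, dist=0).
Iteration 1: edges from {n24} -> (n8, dist=1).
Iteration 2: edges from {n8} -> (n29, dist=2).
Iteration 3: no outgoing edges from {n29}; recursion stops.
Total rows emitted: 3.

3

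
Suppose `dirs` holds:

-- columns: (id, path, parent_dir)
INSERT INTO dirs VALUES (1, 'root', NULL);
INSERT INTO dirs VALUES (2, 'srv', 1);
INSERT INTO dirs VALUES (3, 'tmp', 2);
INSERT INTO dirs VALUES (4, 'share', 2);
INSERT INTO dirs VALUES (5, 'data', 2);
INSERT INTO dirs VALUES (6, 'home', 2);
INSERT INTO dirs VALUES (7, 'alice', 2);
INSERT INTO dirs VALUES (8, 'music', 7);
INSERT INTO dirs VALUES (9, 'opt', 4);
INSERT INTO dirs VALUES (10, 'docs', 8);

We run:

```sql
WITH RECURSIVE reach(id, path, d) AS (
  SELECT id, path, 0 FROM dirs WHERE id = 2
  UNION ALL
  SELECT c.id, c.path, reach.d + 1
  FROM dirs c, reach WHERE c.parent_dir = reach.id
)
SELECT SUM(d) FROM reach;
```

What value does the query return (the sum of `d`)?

12

Base: id=2 (srv) at d 0.
Iteration 1: rows with parent_dir in {2} -> tmp (id 3, d 1), share (id 4, d 1), data (id 5, d 1), home (id 6, d 1), alice (id 7, d 1).
Iteration 2: rows with parent_dir in {3,4,5,6,7} -> music (id 8, d 2), opt (id 9, d 2).
Iteration 3: rows with parent_dir in {8,9} -> docs (id 10, d 3).
Iteration 4: no rows with parent_dir in {10}; recursion stops.
SUM(d) = 0 + 1 + 1 + 1 + 1 + 1 + 2 + 2 + 3 = 12.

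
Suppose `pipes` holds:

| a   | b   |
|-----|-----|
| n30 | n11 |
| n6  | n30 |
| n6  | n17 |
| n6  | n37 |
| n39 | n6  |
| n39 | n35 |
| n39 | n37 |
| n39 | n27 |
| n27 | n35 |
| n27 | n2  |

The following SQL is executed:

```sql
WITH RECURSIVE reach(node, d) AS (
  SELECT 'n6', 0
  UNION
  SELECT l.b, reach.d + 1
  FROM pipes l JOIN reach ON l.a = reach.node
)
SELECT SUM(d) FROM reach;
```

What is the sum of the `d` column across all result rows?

5

Base: (n6, d=0).
Iteration 1: edges from {n6} -> (n17, d=1), (n30, d=1), (n37, d=1).
Iteration 2: edges from {n17,n30,n37} -> (n11, d=2).
Iteration 3: no outgoing edges from {n11}; recursion stops.
SUM(d) = 0 + 1 + 1 + 1 + 2 = 5.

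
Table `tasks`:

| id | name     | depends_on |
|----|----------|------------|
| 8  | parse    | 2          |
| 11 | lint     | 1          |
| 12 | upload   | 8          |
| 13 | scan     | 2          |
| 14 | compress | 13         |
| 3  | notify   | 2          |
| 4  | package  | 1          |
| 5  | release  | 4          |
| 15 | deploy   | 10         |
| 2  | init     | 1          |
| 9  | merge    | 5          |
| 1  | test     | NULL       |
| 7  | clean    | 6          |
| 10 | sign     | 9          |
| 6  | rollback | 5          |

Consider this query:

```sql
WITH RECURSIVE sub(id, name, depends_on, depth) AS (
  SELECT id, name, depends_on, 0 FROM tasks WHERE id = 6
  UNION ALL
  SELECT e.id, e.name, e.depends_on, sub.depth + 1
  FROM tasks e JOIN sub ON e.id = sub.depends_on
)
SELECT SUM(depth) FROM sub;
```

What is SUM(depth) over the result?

6

Base: id=6 (rollback), depends_on=5, depth 0.
Iteration 1: join on id=5 -> release (id 5, depends_on=4, depth 1).
Iteration 2: join on id=4 -> package (id 4, depends_on=1, depth 2).
Iteration 3: join on id=1 -> test (id 1, depends_on=NULL, depth 3).
Iteration 4: depends_on is NULL; no match; recursion stops.
SUM(depth) = 0 + 1 + 2 + 3 = 6.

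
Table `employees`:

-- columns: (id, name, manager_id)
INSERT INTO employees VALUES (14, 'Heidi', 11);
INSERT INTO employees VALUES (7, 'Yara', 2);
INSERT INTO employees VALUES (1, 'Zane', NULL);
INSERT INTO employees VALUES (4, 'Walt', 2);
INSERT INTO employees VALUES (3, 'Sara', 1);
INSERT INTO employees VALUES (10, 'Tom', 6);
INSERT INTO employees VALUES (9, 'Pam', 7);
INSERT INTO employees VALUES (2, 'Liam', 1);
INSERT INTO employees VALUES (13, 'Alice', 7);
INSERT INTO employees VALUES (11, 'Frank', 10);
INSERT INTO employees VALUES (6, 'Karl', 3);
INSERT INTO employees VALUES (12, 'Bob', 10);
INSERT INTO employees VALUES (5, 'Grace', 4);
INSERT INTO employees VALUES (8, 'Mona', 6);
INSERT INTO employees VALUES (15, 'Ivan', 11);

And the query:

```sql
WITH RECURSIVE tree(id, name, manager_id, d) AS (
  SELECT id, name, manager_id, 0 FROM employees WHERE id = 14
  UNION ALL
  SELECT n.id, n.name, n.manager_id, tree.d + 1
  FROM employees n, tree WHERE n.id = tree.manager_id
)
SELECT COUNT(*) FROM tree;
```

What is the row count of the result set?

6

Base: id=14 (Heidi), manager_id=11, d 0.
Iteration 1: join on id=11 -> Frank (id 11, manager_id=10, d 1).
Iteration 2: join on id=10 -> Tom (id 10, manager_id=6, d 2).
Iteration 3: join on id=6 -> Karl (id 6, manager_id=3, d 3).
Iteration 4: join on id=3 -> Sara (id 3, manager_id=1, d 4).
Iteration 5: join on id=1 -> Zane (id 1, manager_id=NULL, d 5).
Iteration 6: manager_id is NULL; no match; recursion stops.
Total rows emitted: 6.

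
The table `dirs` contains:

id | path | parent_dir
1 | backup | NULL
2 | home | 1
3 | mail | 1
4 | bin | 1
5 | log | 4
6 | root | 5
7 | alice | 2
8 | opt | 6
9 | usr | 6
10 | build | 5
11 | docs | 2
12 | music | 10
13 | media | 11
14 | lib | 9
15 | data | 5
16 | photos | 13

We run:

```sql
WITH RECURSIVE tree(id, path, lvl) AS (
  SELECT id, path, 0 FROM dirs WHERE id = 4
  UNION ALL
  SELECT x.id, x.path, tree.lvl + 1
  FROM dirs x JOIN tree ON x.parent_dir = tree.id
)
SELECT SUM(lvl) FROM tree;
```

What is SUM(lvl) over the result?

Base: id=4 (bin) at lvl 0.
Iteration 1: rows with parent_dir in {4} -> log (id 5, lvl 1).
Iteration 2: rows with parent_dir in {5} -> root (id 6, lvl 2), build (id 10, lvl 2), data (id 15, lvl 2).
Iteration 3: rows with parent_dir in {6,10,15} -> opt (id 8, lvl 3), usr (id 9, lvl 3), music (id 12, lvl 3).
Iteration 4: rows with parent_dir in {8,9,12} -> lib (id 14, lvl 4).
Iteration 5: no rows with parent_dir in {14}; recursion stops.
SUM(lvl) = 0 + 1 + 2 + 2 + 2 + 3 + 3 + 3 + 4 = 20.

20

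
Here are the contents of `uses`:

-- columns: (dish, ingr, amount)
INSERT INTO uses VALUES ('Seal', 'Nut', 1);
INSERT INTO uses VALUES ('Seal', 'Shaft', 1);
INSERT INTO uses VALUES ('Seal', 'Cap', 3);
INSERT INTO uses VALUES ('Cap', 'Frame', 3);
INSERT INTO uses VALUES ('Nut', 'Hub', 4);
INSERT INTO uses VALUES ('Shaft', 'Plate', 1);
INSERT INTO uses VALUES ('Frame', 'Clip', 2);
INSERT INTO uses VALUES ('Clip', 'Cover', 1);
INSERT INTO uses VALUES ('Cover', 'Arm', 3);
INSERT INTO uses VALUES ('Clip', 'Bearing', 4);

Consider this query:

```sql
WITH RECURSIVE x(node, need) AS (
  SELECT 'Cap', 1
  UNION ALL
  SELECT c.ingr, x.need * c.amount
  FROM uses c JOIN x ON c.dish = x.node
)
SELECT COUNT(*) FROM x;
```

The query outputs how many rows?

Base: (Cap, need=1).
Iteration 1: components of {Cap} -> Frame = 1*3 = 3.
Iteration 2: components of {Frame} -> Clip = 3*2 = 6.
Iteration 3: components of {Clip} -> Bearing = 6*4 = 24, Cover = 6*1 = 6.
Iteration 4: components of {Bearing,Cover} -> Arm = 6*3 = 18.
Iteration 5: no further components; recursion stops.
Total rows emitted: 6.

6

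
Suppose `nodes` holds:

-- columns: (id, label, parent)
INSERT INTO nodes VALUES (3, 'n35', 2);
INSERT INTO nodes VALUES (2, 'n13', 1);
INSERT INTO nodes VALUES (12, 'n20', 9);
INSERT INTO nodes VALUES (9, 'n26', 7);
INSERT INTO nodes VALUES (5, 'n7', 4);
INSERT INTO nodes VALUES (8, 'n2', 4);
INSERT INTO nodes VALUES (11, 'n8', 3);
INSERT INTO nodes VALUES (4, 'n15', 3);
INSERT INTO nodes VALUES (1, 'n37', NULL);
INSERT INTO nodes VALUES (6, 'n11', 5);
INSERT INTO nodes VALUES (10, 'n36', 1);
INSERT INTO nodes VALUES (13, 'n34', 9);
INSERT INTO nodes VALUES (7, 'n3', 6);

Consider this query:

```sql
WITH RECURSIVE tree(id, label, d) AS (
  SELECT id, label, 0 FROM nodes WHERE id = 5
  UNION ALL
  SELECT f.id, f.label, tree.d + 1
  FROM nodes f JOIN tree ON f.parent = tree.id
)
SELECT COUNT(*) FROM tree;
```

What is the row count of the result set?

6

Base: id=5 (n7) at d 0.
Iteration 1: rows with parent in {5} -> n11 (id 6, d 1).
Iteration 2: rows with parent in {6} -> n3 (id 7, d 2).
Iteration 3: rows with parent in {7} -> n26 (id 9, d 3).
Iteration 4: rows with parent in {9} -> n20 (id 12, d 4), n34 (id 13, d 4).
Iteration 5: no rows with parent in {12,13}; recursion stops.
Total rows emitted: 6.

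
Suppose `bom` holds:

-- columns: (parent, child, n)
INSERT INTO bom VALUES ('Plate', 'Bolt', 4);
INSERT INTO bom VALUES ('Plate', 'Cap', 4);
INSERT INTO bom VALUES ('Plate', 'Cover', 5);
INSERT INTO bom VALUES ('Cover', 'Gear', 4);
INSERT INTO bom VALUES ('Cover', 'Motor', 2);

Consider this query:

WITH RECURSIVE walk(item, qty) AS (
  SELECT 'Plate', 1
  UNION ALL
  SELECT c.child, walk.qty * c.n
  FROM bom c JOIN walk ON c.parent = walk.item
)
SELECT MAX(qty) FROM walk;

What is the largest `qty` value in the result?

20

Base: (Plate, qty=1).
Iteration 1: components of {Plate} -> Bolt = 1*4 = 4, Cap = 1*4 = 4, Cover = 1*5 = 5.
Iteration 2: components of {Bolt,Cap,Cover} -> Gear = 5*4 = 20, Motor = 5*2 = 10.
Iteration 3: no further components; recursion stops.
qty values: 1, 4, 4, 5, 20, 10; the maximum is 20.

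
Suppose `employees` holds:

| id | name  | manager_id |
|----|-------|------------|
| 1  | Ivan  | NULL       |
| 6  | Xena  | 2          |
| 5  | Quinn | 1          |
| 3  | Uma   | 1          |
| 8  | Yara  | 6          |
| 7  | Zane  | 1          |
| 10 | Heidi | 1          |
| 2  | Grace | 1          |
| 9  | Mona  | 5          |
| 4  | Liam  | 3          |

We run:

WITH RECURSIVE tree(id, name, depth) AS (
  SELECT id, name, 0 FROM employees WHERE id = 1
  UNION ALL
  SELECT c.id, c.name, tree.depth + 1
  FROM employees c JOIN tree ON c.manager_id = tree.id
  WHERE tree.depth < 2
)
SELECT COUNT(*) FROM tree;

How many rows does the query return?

Base: id=1 (Ivan) at depth 0.
Iteration 1: rows with manager_id in {1} -> Grace (id 2, depth 1), Uma (id 3, depth 1), Quinn (id 5, depth 1), Zane (id 7, depth 1), Heidi (id 10, depth 1).
Iteration 2: rows with manager_id in {2,3,5,7,10} -> Liam (id 4, depth 2), Xena (id 6, depth 2), Mona (id 9, depth 2).
Iteration 3: depth < 2 fails for all current rows; recursion stops.
Total rows emitted: 9.

9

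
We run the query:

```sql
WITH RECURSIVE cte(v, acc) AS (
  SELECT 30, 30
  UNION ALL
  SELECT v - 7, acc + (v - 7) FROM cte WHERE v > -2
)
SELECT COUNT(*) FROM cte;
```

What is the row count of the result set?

Base: v=30, acc=30.
Iteration 1: 30 > -2 holds -> v = 30 - 7 = 23, acc = 30 + 23 = 53.
Iteration 2: 23 > -2 holds -> v = 23 - 7 = 16, acc = 53 + 16 = 69.
Iteration 3: 16 > -2 holds -> v = 16 - 7 = 9, acc = 69 + 9 = 78.
Iteration 4: 9 > -2 holds -> v = 9 - 7 = 2, acc = 78 + 2 = 80.
Iteration 5: 2 > -2 holds -> v = 2 - 7 = -5, acc = 80 + -5 = 75.
Iteration 6: -5 > -2 fails; recursion stops.
Total rows emitted: 6.

6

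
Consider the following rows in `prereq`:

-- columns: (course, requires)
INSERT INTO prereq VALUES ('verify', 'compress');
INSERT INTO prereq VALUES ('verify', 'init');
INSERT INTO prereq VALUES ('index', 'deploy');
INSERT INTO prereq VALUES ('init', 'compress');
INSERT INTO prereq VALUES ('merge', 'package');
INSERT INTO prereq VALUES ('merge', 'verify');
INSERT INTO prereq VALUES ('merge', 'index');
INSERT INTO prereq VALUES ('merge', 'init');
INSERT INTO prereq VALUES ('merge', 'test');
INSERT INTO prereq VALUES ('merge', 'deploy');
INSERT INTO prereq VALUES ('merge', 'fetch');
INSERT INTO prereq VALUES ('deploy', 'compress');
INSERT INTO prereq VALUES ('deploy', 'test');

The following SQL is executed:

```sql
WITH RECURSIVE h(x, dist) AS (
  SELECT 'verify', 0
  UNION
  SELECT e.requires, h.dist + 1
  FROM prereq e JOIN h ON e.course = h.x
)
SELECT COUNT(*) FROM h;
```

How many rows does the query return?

Base: (verify, dist=0).
Iteration 1: edges from {verify} -> (compress, dist=1), (init, dist=1).
Iteration 2: edges from {compress,init} -> (compress, dist=2).
Iteration 3: no outgoing edges from {compress}; recursion stops.
Total rows emitted: 4.

4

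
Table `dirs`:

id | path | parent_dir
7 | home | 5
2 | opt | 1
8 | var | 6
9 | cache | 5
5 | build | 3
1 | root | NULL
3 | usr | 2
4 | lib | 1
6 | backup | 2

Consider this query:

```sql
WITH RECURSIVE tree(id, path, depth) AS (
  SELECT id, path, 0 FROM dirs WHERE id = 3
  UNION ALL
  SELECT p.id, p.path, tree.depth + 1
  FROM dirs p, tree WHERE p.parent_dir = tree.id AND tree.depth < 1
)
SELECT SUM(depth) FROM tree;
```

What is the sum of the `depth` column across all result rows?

Base: id=3 (usr) at depth 0.
Iteration 1: rows with parent_dir in {3} -> build (id 5, depth 1).
Iteration 2: depth < 1 fails for all current rows; recursion stops.
SUM(depth) = 0 + 1 = 1.

1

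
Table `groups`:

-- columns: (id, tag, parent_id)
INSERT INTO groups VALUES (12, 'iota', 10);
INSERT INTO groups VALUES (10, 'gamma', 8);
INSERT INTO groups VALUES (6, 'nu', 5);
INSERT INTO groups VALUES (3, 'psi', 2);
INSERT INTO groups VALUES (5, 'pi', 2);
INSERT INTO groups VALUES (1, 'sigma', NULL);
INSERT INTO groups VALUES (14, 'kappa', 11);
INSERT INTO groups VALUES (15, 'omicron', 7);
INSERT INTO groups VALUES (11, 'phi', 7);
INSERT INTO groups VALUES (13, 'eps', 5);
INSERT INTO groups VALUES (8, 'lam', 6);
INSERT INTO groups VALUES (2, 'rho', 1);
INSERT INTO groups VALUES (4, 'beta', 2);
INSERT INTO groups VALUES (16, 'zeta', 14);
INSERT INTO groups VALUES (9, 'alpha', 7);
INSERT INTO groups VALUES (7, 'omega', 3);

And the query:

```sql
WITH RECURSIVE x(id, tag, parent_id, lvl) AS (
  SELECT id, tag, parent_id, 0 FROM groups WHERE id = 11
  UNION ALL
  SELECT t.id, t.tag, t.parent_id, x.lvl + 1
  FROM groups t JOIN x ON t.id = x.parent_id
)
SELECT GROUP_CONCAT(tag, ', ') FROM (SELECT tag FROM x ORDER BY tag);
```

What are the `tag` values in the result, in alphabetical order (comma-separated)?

Base: id=11 (phi), parent_id=7, lvl 0.
Iteration 1: join on id=7 -> omega (id 7, parent_id=3, lvl 1).
Iteration 2: join on id=3 -> psi (id 3, parent_id=2, lvl 2).
Iteration 3: join on id=2 -> rho (id 2, parent_id=1, lvl 3).
Iteration 4: join on id=1 -> sigma (id 1, parent_id=NULL, lvl 4).
Iteration 5: parent_id is NULL; no match; recursion stops.

omega, phi, psi, rho, sigma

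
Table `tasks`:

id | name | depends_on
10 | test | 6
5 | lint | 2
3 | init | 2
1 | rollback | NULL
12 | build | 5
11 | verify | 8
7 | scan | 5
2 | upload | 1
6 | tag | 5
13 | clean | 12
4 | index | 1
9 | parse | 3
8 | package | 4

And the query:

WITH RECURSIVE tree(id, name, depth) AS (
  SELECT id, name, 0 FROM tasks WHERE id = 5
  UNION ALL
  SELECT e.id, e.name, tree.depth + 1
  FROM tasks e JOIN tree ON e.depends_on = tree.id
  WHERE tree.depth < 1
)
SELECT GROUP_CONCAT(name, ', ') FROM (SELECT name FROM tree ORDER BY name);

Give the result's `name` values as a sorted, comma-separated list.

Base: id=5 (lint) at depth 0.
Iteration 1: rows with depends_on in {5} -> tag (id 6, depth 1), scan (id 7, depth 1), build (id 12, depth 1).
Iteration 2: depth < 1 fails for all current rows; recursion stops.

build, lint, scan, tag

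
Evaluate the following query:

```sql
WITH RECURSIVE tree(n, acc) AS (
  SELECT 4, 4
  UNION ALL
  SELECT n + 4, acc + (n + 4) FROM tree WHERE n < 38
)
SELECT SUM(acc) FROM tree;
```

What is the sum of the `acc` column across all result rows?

Base: n=4, acc=4.
Iteration 1: 4 < 38 holds -> n = 4 + 4 = 8, acc = 4 + 8 = 12.
Iteration 2: 8 < 38 holds -> n = 8 + 4 = 12, acc = 12 + 12 = 24.
Iteration 3: 12 < 38 holds -> n = 12 + 4 = 16, acc = 24 + 16 = 40.
Iteration 4: 16 < 38 holds -> n = 16 + 4 = 20, acc = 40 + 20 = 60.
Iteration 5: 20 < 38 holds -> n = 20 + 4 = 24, acc = 60 + 24 = 84.
Iteration 6: 24 < 38 holds -> n = 24 + 4 = 28, acc = 84 + 28 = 112.
Iteration 7: 28 < 38 holds -> n = 28 + 4 = 32, acc = 112 + 32 = 144.
Iteration 8: 32 < 38 holds -> n = 32 + 4 = 36, acc = 144 + 36 = 180.
Iteration 9: 36 < 38 holds -> n = 36 + 4 = 40, acc = 180 + 40 = 220.
Iteration 10: 40 < 38 fails; recursion stops.
SUM(acc) = 4 + 12 + 24 + 40 + 60 + 84 + 112 + 144 + 180 + 220 = 880.

880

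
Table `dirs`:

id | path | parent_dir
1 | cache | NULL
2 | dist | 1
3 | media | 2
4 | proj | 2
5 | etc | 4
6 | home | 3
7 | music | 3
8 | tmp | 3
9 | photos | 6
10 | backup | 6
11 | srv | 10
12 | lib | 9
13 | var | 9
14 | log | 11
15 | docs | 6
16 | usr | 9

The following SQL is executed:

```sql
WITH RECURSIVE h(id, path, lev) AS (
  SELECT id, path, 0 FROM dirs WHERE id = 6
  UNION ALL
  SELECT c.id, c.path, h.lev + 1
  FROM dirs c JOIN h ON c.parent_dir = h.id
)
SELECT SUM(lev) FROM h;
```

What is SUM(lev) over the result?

Base: id=6 (home) at lev 0.
Iteration 1: rows with parent_dir in {6} -> photos (id 9, lev 1), backup (id 10, lev 1), docs (id 15, lev 1).
Iteration 2: rows with parent_dir in {9,10,15} -> srv (id 11, lev 2), lib (id 12, lev 2), var (id 13, lev 2), usr (id 16, lev 2).
Iteration 3: rows with parent_dir in {11,12,13,16} -> log (id 14, lev 3).
Iteration 4: no rows with parent_dir in {14}; recursion stops.
SUM(lev) = 0 + 1 + 1 + 1 + 2 + 2 + 2 + 2 + 3 = 14.

14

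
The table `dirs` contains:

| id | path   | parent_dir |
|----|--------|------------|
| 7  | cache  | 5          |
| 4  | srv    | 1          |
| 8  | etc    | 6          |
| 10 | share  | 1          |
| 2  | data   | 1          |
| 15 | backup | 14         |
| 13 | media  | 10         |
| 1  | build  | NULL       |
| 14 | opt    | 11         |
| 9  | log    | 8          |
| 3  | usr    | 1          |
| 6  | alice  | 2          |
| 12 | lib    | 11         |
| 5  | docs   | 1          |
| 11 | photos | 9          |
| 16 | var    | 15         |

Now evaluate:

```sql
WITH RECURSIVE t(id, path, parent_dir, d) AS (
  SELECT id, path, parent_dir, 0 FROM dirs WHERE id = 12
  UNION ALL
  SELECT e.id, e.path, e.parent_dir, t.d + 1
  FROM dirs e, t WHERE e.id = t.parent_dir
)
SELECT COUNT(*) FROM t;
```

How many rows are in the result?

Base: id=12 (lib), parent_dir=11, d 0.
Iteration 1: join on id=11 -> photos (id 11, parent_dir=9, d 1).
Iteration 2: join on id=9 -> log (id 9, parent_dir=8, d 2).
Iteration 3: join on id=8 -> etc (id 8, parent_dir=6, d 3).
Iteration 4: join on id=6 -> alice (id 6, parent_dir=2, d 4).
Iteration 5: join on id=2 -> data (id 2, parent_dir=1, d 5).
Iteration 6: join on id=1 -> build (id 1, parent_dir=NULL, d 6).
Iteration 7: parent_dir is NULL; no match; recursion stops.
Total rows emitted: 7.

7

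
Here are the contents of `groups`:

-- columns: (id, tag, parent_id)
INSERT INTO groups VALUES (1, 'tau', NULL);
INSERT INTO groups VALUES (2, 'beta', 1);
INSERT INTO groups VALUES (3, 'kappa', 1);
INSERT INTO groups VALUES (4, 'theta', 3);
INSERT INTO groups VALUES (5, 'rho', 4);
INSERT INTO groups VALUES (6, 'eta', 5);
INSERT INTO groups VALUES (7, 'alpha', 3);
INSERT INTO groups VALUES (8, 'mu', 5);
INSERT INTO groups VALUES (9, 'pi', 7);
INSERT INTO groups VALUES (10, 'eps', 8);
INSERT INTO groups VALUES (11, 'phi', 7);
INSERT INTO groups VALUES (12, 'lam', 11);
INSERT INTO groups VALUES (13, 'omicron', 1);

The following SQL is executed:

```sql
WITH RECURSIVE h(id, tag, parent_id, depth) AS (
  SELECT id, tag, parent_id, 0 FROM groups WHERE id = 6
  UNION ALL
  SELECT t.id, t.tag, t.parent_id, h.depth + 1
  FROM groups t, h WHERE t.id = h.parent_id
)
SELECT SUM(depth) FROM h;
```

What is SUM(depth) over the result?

Base: id=6 (eta), parent_id=5, depth 0.
Iteration 1: join on id=5 -> rho (id 5, parent_id=4, depth 1).
Iteration 2: join on id=4 -> theta (id 4, parent_id=3, depth 2).
Iteration 3: join on id=3 -> kappa (id 3, parent_id=1, depth 3).
Iteration 4: join on id=1 -> tau (id 1, parent_id=NULL, depth 4).
Iteration 5: parent_id is NULL; no match; recursion stops.
SUM(depth) = 0 + 1 + 2 + 3 + 4 = 10.

10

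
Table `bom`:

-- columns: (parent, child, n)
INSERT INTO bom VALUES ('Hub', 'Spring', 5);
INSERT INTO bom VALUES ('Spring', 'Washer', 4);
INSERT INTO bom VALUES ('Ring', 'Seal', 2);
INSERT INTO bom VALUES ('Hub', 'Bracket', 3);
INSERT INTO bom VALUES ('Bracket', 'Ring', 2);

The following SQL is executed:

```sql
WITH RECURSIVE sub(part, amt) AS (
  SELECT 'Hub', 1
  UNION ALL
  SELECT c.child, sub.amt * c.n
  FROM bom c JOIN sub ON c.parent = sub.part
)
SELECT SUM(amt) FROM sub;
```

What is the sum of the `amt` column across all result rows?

Base: (Hub, amt=1).
Iteration 1: components of {Hub} -> Bracket = 1*3 = 3, Spring = 1*5 = 5.
Iteration 2: components of {Bracket,Spring} -> Ring = 3*2 = 6, Washer = 5*4 = 20.
Iteration 3: components of {Ring,Washer} -> Seal = 6*2 = 12.
Iteration 4: no further components; recursion stops.
SUM(amt) = 1 + 3 + 5 + 6 + 20 + 12 = 47.

47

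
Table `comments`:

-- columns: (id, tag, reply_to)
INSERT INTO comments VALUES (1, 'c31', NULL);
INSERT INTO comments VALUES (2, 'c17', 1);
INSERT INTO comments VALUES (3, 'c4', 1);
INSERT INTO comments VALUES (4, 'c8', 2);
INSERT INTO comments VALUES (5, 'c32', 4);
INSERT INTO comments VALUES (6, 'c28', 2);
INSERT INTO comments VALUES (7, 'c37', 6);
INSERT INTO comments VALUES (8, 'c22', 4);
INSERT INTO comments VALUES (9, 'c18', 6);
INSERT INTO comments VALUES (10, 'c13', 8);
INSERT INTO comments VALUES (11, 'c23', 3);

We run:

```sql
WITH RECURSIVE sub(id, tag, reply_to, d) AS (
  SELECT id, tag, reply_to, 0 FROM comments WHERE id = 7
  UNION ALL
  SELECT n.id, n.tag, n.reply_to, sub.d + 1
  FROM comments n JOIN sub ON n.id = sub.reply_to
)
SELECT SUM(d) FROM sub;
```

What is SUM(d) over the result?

Base: id=7 (c37), reply_to=6, d 0.
Iteration 1: join on id=6 -> c28 (id 6, reply_to=2, d 1).
Iteration 2: join on id=2 -> c17 (id 2, reply_to=1, d 2).
Iteration 3: join on id=1 -> c31 (id 1, reply_to=NULL, d 3).
Iteration 4: reply_to is NULL; no match; recursion stops.
SUM(d) = 0 + 1 + 2 + 3 = 6.

6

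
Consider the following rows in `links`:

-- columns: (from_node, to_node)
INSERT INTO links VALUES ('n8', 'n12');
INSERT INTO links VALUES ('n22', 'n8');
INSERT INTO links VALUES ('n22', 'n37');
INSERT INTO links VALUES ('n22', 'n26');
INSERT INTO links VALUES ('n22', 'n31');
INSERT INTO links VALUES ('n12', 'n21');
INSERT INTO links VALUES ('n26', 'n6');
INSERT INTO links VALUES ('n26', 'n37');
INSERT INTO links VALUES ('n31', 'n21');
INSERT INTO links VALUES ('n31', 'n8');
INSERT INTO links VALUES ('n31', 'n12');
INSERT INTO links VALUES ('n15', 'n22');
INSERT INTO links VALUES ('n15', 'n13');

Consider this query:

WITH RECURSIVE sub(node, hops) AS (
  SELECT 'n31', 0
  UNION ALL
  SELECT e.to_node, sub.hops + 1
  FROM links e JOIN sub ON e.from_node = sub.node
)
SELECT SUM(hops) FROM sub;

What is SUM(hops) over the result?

Base: (n31, hops=0).
Iteration 1: edges from {n31} -> (n12, hops=1), (n21, hops=1), (n8, hops=1).
Iteration 2: edges from {n12,n21,n8} -> (n12, hops=2), (n21, hops=2).
Iteration 3: edges from {n12,n21} -> (n21, hops=3).
Iteration 4: no outgoing edges from {n21}; recursion stops.
SUM(hops) = 0 + 1 + 1 + 1 + 2 + 2 + 3 = 10.

10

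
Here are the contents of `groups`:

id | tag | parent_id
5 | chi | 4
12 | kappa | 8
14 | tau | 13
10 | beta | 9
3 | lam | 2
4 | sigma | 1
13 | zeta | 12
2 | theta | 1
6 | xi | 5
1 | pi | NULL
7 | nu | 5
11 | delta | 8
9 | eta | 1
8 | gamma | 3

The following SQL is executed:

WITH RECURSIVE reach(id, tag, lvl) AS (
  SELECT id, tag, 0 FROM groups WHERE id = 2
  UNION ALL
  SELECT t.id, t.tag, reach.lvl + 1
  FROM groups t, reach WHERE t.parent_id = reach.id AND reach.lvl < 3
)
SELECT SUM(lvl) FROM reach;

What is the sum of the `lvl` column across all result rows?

Base: id=2 (theta) at lvl 0.
Iteration 1: rows with parent_id in {2} -> lam (id 3, lvl 1).
Iteration 2: rows with parent_id in {3} -> gamma (id 8, lvl 2).
Iteration 3: rows with parent_id in {8} -> delta (id 11, lvl 3), kappa (id 12, lvl 3).
Iteration 4: lvl < 3 fails for all current rows; recursion stops.
SUM(lvl) = 0 + 1 + 2 + 3 + 3 = 9.

9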